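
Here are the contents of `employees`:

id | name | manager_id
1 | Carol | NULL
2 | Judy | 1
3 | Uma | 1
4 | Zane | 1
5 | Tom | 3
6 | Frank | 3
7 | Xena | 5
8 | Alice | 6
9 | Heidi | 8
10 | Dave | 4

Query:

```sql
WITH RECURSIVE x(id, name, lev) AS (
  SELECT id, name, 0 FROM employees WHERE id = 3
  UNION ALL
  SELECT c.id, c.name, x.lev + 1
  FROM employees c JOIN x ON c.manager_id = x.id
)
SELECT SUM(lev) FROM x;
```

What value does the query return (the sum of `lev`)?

Base: id=3 (Uma) at lev 0.
Iteration 1: rows with manager_id in {3} -> Tom (id 5, lev 1), Frank (id 6, lev 1).
Iteration 2: rows with manager_id in {5,6} -> Xena (id 7, lev 2), Alice (id 8, lev 2).
Iteration 3: rows with manager_id in {7,8} -> Heidi (id 9, lev 3).
Iteration 4: no rows with manager_id in {9}; recursion stops.
SUM(lev) = 0 + 1 + 1 + 2 + 2 + 3 = 9.

9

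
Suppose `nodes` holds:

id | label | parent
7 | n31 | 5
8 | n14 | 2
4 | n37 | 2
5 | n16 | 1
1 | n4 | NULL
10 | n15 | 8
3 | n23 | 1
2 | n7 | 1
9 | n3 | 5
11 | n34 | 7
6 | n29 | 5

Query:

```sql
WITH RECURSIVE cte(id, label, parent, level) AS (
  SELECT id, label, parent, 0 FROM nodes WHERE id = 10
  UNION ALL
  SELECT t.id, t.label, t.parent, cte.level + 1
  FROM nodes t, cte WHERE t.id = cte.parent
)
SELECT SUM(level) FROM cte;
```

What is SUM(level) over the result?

Base: id=10 (n15), parent=8, level 0.
Iteration 1: join on id=8 -> n14 (id 8, parent=2, level 1).
Iteration 2: join on id=2 -> n7 (id 2, parent=1, level 2).
Iteration 3: join on id=1 -> n4 (id 1, parent=NULL, level 3).
Iteration 4: parent is NULL; no match; recursion stops.
SUM(level) = 0 + 1 + 2 + 3 = 6.

6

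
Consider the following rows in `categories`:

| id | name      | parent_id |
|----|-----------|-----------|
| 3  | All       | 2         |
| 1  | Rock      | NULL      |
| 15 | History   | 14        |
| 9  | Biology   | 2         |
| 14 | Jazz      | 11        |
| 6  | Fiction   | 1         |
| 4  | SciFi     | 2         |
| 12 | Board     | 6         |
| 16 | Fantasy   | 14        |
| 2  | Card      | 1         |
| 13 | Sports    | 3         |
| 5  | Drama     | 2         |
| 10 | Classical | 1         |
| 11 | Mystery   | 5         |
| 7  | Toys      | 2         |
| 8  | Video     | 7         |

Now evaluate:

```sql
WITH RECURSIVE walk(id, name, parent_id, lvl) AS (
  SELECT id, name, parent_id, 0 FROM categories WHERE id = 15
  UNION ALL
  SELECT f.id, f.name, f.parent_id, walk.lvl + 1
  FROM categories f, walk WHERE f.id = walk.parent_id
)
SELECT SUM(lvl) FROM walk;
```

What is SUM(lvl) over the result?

Base: id=15 (History), parent_id=14, lvl 0.
Iteration 1: join on id=14 -> Jazz (id 14, parent_id=11, lvl 1).
Iteration 2: join on id=11 -> Mystery (id 11, parent_id=5, lvl 2).
Iteration 3: join on id=5 -> Drama (id 5, parent_id=2, lvl 3).
Iteration 4: join on id=2 -> Card (id 2, parent_id=1, lvl 4).
Iteration 5: join on id=1 -> Rock (id 1, parent_id=NULL, lvl 5).
Iteration 6: parent_id is NULL; no match; recursion stops.
SUM(lvl) = 0 + 1 + 2 + 3 + 4 + 5 = 15.

15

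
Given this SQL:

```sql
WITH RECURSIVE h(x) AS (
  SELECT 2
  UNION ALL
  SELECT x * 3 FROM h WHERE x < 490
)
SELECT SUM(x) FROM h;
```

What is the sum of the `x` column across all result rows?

Base: x=2.
Iteration 1: 2 < 490 holds -> x = 2 * 3 = 6.
Iteration 2: 6 < 490 holds -> x = 6 * 3 = 18.
Iteration 3: 18 < 490 holds -> x = 18 * 3 = 54.
Iteration 4: 54 < 490 holds -> x = 54 * 3 = 162.
Iteration 5: 162 < 490 holds -> x = 162 * 3 = 486.
Iteration 6: 486 < 490 holds -> x = 486 * 3 = 1458.
Iteration 7: 1458 < 490 fails; recursion stops.
SUM(x) = 2 + 6 + 18 + 54 + 162 + 486 + 1458 = 2186.

2186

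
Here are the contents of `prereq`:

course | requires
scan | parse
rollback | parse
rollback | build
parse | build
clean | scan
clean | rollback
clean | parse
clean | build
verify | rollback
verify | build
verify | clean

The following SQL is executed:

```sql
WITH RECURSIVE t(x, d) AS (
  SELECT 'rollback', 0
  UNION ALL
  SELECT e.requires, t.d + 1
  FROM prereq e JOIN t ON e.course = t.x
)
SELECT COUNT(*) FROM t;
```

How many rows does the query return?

4

Base: (rollback, d=0).
Iteration 1: edges from {rollback} -> (build, d=1), (parse, d=1).
Iteration 2: edges from {build,parse} -> (build, d=2).
Iteration 3: no outgoing edges from {build}; recursion stops.
Total rows emitted: 4.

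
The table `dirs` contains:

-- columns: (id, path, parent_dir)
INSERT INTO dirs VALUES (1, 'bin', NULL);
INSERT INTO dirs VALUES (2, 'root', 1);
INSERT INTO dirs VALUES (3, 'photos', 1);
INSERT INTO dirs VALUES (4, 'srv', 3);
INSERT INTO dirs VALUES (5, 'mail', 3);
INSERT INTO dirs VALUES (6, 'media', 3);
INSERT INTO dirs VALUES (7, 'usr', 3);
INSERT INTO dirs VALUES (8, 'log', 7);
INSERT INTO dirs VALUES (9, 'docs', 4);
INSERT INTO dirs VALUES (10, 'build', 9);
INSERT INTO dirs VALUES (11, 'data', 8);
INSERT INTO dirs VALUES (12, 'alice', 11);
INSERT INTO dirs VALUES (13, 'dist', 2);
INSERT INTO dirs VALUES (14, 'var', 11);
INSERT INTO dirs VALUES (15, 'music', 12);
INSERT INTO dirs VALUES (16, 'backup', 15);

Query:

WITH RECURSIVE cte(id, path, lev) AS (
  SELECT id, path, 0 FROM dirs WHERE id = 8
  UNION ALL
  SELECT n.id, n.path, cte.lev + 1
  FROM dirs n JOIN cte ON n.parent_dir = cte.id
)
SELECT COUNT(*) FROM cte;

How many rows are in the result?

6

Base: id=8 (log) at lev 0.
Iteration 1: rows with parent_dir in {8} -> data (id 11, lev 1).
Iteration 2: rows with parent_dir in {11} -> alice (id 12, lev 2), var (id 14, lev 2).
Iteration 3: rows with parent_dir in {12,14} -> music (id 15, lev 3).
Iteration 4: rows with parent_dir in {15} -> backup (id 16, lev 4).
Iteration 5: no rows with parent_dir in {16}; recursion stops.
Total rows emitted: 6.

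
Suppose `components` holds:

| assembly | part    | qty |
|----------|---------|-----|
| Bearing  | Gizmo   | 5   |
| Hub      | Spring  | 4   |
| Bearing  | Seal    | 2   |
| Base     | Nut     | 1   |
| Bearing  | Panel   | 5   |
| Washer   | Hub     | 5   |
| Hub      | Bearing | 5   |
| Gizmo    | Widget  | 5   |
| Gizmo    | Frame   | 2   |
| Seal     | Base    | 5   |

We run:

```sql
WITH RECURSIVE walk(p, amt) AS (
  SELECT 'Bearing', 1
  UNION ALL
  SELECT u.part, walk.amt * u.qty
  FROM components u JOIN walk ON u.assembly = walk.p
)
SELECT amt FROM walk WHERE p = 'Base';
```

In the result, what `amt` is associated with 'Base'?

10

Base: (Bearing, amt=1).
Iteration 1: components of {Bearing} -> Gizmo = 1*5 = 5, Panel = 1*5 = 5, Seal = 1*2 = 2.
Iteration 2: components of {Gizmo,Panel,Seal} -> Base = 2*5 = 10, Frame = 5*2 = 10, Widget = 5*5 = 25.
Iteration 3: components of {Base,Frame,Widget} -> Nut = 10*1 = 10.
Iteration 4: no further components; recursion stops.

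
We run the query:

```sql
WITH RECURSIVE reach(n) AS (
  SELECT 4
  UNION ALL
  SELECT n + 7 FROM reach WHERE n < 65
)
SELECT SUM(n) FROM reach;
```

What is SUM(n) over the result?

Base: n=4.
Iteration 1: 4 < 65 holds -> n = 4 + 7 = 11.
Iteration 2: 11 < 65 holds -> n = 11 + 7 = 18.
Iteration 3: 18 < 65 holds -> n = 18 + 7 = 25.
Iteration 4: 25 < 65 holds -> n = 25 + 7 = 32.
Iteration 5: 32 < 65 holds -> n = 32 + 7 = 39.
Iteration 6: 39 < 65 holds -> n = 39 + 7 = 46.
Iteration 7: 46 < 65 holds -> n = 46 + 7 = 53.
Iteration 8: 53 < 65 holds -> n = 53 + 7 = 60.
Iteration 9: 60 < 65 holds -> n = 60 + 7 = 67.
Iteration 10: 67 < 65 fails; recursion stops.
SUM(n) = 4 + 11 + 18 + 25 + 32 + 39 + 46 + 53 + 60 + 67 = 355.

355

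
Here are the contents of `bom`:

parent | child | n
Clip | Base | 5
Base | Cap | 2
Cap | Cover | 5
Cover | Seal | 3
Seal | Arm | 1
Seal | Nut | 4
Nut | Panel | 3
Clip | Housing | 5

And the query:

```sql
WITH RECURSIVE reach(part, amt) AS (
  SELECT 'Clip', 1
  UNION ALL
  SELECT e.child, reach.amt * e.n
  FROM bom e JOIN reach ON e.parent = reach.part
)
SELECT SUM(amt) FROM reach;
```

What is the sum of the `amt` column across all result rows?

2771

Base: (Clip, amt=1).
Iteration 1: components of {Clip} -> Base = 1*5 = 5, Housing = 1*5 = 5.
Iteration 2: components of {Base,Housing} -> Cap = 5*2 = 10.
Iteration 3: components of {Cap} -> Cover = 10*5 = 50.
Iteration 4: components of {Cover} -> Seal = 50*3 = 150.
Iteration 5: components of {Seal} -> Arm = 150*1 = 150, Nut = 150*4 = 600.
Iteration 6: components of {Arm,Nut} -> Panel = 600*3 = 1800.
Iteration 7: no further components; recursion stops.
SUM(amt) = 1 + 5 + 5 + 10 + 50 + 150 + 150 + 600 + 1800 = 2771.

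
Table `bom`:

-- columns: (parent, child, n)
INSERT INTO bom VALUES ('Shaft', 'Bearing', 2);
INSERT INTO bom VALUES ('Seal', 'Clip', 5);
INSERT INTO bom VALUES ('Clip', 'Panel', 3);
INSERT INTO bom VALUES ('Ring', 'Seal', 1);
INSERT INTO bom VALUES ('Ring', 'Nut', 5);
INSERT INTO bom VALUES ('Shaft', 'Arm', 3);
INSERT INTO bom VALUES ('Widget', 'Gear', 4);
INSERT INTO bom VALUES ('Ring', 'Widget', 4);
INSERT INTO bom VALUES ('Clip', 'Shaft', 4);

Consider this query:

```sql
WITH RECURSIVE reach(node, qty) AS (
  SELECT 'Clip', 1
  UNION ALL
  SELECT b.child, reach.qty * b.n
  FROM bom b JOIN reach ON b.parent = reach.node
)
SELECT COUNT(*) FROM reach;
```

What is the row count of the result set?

5

Base: (Clip, qty=1).
Iteration 1: components of {Clip} -> Panel = 1*3 = 3, Shaft = 1*4 = 4.
Iteration 2: components of {Panel,Shaft} -> Arm = 4*3 = 12, Bearing = 4*2 = 8.
Iteration 3: no further components; recursion stops.
Total rows emitted: 5.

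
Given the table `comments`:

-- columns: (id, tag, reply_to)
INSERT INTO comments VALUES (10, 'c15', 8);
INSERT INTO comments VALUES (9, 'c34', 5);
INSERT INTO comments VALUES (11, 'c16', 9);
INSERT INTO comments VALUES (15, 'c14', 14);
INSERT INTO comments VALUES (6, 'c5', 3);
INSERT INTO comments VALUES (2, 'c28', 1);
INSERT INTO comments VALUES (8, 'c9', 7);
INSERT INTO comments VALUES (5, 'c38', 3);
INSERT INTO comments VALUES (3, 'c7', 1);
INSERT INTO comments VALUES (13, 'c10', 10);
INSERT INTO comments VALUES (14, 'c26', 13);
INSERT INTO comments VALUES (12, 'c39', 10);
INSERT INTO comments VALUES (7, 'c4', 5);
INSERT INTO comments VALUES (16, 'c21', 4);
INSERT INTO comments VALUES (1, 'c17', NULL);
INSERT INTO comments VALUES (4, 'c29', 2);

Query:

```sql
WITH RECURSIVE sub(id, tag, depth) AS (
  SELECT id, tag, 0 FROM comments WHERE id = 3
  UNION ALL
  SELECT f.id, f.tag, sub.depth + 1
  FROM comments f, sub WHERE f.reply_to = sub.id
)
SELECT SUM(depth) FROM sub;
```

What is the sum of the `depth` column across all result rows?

39

Base: id=3 (c7) at depth 0.
Iteration 1: rows with reply_to in {3} -> c38 (id 5, depth 1), c5 (id 6, depth 1).
Iteration 2: rows with reply_to in {5,6} -> c4 (id 7, depth 2), c34 (id 9, depth 2).
Iteration 3: rows with reply_to in {7,9} -> c9 (id 8, depth 3), c16 (id 11, depth 3).
Iteration 4: rows with reply_to in {8,11} -> c15 (id 10, depth 4).
Iteration 5: rows with reply_to in {10} -> c39 (id 12, depth 5), c10 (id 13, depth 5).
Iteration 6: rows with reply_to in {12,13} -> c26 (id 14, depth 6).
Iteration 7: rows with reply_to in {14} -> c14 (id 15, depth 7).
Iteration 8: no rows with reply_to in {15}; recursion stops.
SUM(depth) = 0 + 1 + 1 + 2 + 2 + 3 + 3 + 4 + 5 + 5 + 6 + 7 = 39.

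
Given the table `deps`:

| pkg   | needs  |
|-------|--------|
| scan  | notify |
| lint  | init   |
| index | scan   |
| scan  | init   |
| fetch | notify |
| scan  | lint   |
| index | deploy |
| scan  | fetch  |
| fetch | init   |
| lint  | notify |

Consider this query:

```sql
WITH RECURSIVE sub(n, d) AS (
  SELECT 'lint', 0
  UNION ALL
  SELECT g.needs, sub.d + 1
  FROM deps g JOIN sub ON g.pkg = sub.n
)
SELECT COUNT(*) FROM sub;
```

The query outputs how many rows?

3

Base: (lint, d=0).
Iteration 1: edges from {lint} -> (init, d=1), (notify, d=1).
Iteration 2: no outgoing edges from {init,notify}; recursion stops.
Total rows emitted: 3.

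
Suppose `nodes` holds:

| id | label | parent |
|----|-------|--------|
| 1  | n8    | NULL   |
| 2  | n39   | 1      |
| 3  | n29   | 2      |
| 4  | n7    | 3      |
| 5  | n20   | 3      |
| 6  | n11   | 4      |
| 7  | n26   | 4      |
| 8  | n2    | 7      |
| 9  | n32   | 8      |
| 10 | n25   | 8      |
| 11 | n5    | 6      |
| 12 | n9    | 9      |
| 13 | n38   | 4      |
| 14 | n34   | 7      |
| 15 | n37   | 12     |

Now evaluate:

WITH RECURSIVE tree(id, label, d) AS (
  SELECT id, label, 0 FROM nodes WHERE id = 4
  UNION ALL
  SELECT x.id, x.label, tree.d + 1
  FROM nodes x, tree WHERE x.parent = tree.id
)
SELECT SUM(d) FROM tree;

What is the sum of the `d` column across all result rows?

Base: id=4 (n7) at d 0.
Iteration 1: rows with parent in {4} -> n11 (id 6, d 1), n26 (id 7, d 1), n38 (id 13, d 1).
Iteration 2: rows with parent in {6,7,13} -> n2 (id 8, d 2), n5 (id 11, d 2), n34 (id 14, d 2).
Iteration 3: rows with parent in {8,11,14} -> n32 (id 9, d 3), n25 (id 10, d 3).
Iteration 4: rows with parent in {9,10} -> n9 (id 12, d 4).
Iteration 5: rows with parent in {12} -> n37 (id 15, d 5).
Iteration 6: no rows with parent in {15}; recursion stops.
SUM(d) = 0 + 1 + 1 + 1 + 2 + 2 + 2 + 3 + 3 + 4 + 5 = 24.

24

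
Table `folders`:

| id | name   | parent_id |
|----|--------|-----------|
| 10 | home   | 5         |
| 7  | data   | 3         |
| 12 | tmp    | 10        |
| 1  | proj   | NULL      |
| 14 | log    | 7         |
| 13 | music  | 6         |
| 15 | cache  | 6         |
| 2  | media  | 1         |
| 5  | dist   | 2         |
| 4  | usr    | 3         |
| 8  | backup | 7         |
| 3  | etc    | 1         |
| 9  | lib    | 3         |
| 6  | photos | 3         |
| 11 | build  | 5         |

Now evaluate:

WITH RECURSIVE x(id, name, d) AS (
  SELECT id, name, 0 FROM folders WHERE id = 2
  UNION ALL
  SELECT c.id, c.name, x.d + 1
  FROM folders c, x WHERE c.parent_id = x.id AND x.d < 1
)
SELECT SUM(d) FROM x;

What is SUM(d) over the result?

1

Base: id=2 (media) at d 0.
Iteration 1: rows with parent_id in {2} -> dist (id 5, d 1).
Iteration 2: d < 1 fails for all current rows; recursion stops.
SUM(d) = 0 + 1 = 1.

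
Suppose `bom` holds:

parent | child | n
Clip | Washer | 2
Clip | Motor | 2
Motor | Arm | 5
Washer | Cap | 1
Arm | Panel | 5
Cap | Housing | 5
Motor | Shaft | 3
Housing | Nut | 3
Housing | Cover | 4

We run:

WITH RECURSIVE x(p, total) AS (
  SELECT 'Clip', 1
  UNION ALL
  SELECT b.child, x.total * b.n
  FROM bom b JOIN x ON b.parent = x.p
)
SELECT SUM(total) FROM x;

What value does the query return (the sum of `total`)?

Base: (Clip, total=1).
Iteration 1: components of {Clip} -> Motor = 1*2 = 2, Washer = 1*2 = 2.
Iteration 2: components of {Motor,Washer} -> Arm = 2*5 = 10, Cap = 2*1 = 2, Shaft = 2*3 = 6.
Iteration 3: components of {Arm,Cap,Shaft} -> Housing = 2*5 = 10, Panel = 10*5 = 50.
Iteration 4: components of {Housing,Panel} -> Cover = 10*4 = 40, Nut = 10*3 = 30.
Iteration 5: no further components; recursion stops.
SUM(total) = 1 + 2 + 2 + 2 + 10 + 6 + 10 + 50 + 30 + 40 = 153.

153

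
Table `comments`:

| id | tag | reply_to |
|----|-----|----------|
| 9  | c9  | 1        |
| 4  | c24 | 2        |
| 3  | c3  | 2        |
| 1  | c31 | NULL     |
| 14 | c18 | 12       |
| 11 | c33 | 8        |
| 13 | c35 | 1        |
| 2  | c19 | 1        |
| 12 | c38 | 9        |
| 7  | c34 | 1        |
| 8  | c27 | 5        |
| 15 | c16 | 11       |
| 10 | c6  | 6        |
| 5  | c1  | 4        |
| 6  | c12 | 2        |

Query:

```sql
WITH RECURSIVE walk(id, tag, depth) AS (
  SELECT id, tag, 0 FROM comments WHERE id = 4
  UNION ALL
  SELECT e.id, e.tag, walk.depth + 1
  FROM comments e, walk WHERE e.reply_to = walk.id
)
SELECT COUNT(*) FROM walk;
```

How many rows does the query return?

Base: id=4 (c24) at depth 0.
Iteration 1: rows with reply_to in {4} -> c1 (id 5, depth 1).
Iteration 2: rows with reply_to in {5} -> c27 (id 8, depth 2).
Iteration 3: rows with reply_to in {8} -> c33 (id 11, depth 3).
Iteration 4: rows with reply_to in {11} -> c16 (id 15, depth 4).
Iteration 5: no rows with reply_to in {15}; recursion stops.
Total rows emitted: 5.

5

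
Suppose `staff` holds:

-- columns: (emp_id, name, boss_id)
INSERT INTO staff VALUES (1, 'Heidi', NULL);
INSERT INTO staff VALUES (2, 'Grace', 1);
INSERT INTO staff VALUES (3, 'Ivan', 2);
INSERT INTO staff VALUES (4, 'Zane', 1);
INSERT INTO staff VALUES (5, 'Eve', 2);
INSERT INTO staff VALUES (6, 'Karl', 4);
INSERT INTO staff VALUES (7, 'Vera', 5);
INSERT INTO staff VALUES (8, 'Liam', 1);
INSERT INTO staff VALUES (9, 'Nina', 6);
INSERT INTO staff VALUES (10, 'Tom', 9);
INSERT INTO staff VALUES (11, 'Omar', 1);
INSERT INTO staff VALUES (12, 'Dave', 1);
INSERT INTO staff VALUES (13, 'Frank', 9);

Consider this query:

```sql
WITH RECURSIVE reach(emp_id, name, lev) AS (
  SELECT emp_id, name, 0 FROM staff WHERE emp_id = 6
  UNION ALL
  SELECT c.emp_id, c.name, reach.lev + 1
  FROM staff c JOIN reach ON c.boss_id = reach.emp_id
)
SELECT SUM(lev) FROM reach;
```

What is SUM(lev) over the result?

5

Base: emp_id=6 (Karl) at lev 0.
Iteration 1: rows with boss_id in {6} -> Nina (id 9, lev 1).
Iteration 2: rows with boss_id in {9} -> Tom (id 10, lev 2), Frank (id 13, lev 2).
Iteration 3: no rows with boss_id in {10,13}; recursion stops.
SUM(lev) = 0 + 1 + 2 + 2 = 5.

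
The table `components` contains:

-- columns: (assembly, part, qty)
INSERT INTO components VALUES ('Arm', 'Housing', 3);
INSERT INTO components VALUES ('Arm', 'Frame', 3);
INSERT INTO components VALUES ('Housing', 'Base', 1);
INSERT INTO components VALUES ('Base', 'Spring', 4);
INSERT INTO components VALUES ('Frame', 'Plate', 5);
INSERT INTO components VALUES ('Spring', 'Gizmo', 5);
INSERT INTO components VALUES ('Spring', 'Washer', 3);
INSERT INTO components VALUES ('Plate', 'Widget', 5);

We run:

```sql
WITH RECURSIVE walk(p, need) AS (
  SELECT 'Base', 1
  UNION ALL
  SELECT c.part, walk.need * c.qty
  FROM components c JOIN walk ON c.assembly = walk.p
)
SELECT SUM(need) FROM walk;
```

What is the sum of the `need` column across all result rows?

37

Base: (Base, need=1).
Iteration 1: components of {Base} -> Spring = 1*4 = 4.
Iteration 2: components of {Spring} -> Gizmo = 4*5 = 20, Washer = 4*3 = 12.
Iteration 3: no further components; recursion stops.
SUM(need) = 1 + 4 + 20 + 12 = 37.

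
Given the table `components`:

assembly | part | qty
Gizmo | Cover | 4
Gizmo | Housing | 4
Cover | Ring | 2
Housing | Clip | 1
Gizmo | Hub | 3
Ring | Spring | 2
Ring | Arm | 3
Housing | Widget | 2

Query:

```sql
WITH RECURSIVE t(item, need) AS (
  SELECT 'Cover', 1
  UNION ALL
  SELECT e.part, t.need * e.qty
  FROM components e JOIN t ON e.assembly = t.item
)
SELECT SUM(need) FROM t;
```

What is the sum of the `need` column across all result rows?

Base: (Cover, need=1).
Iteration 1: components of {Cover} -> Ring = 1*2 = 2.
Iteration 2: components of {Ring} -> Arm = 2*3 = 6, Spring = 2*2 = 4.
Iteration 3: no further components; recursion stops.
SUM(need) = 1 + 2 + 4 + 6 = 13.

13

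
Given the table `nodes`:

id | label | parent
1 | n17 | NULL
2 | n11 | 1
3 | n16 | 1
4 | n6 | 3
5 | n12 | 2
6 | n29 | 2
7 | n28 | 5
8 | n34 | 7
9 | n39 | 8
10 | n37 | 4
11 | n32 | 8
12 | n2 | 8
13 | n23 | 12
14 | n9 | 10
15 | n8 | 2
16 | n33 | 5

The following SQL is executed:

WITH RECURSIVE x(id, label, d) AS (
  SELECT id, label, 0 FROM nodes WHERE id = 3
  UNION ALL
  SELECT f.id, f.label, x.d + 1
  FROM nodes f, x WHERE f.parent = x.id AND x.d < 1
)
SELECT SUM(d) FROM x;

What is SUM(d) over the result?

1

Base: id=3 (n16) at d 0.
Iteration 1: rows with parent in {3} -> n6 (id 4, d 1).
Iteration 2: d < 1 fails for all current rows; recursion stops.
SUM(d) = 0 + 1 = 1.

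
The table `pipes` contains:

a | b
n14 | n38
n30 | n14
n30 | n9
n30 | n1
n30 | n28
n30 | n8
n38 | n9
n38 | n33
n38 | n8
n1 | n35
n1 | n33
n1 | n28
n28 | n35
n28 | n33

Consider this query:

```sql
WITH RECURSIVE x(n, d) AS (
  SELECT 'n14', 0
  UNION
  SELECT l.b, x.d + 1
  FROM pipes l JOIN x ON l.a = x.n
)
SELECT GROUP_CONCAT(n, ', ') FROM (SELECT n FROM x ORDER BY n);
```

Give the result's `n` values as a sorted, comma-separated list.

Base: (n14, d=0).
Iteration 1: edges from {n14} -> (n38, d=1).
Iteration 2: edges from {n38} -> (n33, d=2), (n8, d=2), (n9, d=2).
Iteration 3: no outgoing edges from {n33,n8,n9}; recursion stops.

n14, n33, n38, n8, n9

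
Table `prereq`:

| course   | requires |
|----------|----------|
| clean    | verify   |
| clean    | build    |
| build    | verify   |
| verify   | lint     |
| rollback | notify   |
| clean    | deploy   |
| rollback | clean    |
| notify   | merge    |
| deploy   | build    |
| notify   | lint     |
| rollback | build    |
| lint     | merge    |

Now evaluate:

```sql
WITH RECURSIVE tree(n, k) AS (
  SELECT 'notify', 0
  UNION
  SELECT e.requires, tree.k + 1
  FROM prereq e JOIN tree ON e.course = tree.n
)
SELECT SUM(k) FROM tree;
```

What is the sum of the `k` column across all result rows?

Base: (notify, k=0).
Iteration 1: edges from {notify} -> (lint, k=1), (merge, k=1).
Iteration 2: edges from {lint,merge} -> (merge, k=2).
Iteration 3: no outgoing edges from {merge}; recursion stops.
SUM(k) = 0 + 1 + 1 + 2 = 4.

4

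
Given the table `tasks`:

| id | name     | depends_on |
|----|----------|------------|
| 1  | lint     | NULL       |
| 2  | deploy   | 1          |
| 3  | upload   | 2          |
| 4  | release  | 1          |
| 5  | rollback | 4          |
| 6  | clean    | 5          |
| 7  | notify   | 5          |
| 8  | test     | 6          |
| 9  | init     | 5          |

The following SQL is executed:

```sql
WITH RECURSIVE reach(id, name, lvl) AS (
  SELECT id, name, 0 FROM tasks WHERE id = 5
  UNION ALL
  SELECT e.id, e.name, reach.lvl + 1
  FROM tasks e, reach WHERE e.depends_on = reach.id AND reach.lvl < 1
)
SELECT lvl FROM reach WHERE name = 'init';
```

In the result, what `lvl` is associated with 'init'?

1

Base: id=5 (rollback) at lvl 0.
Iteration 1: rows with depends_on in {5} -> clean (id 6, lvl 1), notify (id 7, lvl 1), init (id 9, lvl 1).
Iteration 2: lvl < 1 fails for all current rows; recursion stops.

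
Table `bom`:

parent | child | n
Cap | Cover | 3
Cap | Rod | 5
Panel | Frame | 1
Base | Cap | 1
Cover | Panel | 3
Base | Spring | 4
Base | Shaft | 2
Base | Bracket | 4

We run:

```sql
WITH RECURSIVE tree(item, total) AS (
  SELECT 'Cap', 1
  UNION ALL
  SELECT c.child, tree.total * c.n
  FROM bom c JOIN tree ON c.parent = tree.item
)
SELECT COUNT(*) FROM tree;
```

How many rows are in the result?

5

Base: (Cap, total=1).
Iteration 1: components of {Cap} -> Cover = 1*3 = 3, Rod = 1*5 = 5.
Iteration 2: components of {Cover,Rod} -> Panel = 3*3 = 9.
Iteration 3: components of {Panel} -> Frame = 9*1 = 9.
Iteration 4: no further components; recursion stops.
Total rows emitted: 5.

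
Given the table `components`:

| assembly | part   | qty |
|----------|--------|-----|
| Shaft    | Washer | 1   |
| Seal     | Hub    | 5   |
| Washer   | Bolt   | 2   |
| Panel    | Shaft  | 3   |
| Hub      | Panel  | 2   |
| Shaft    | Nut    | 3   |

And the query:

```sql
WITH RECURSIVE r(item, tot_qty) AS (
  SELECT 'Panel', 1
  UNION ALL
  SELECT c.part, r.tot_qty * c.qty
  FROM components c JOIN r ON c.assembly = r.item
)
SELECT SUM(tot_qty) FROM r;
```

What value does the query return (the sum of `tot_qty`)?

Base: (Panel, tot_qty=1).
Iteration 1: components of {Panel} -> Shaft = 1*3 = 3.
Iteration 2: components of {Shaft} -> Nut = 3*3 = 9, Washer = 3*1 = 3.
Iteration 3: components of {Nut,Washer} -> Bolt = 3*2 = 6.
Iteration 4: no further components; recursion stops.
SUM(tot_qty) = 1 + 3 + 3 + 9 + 6 = 22.

22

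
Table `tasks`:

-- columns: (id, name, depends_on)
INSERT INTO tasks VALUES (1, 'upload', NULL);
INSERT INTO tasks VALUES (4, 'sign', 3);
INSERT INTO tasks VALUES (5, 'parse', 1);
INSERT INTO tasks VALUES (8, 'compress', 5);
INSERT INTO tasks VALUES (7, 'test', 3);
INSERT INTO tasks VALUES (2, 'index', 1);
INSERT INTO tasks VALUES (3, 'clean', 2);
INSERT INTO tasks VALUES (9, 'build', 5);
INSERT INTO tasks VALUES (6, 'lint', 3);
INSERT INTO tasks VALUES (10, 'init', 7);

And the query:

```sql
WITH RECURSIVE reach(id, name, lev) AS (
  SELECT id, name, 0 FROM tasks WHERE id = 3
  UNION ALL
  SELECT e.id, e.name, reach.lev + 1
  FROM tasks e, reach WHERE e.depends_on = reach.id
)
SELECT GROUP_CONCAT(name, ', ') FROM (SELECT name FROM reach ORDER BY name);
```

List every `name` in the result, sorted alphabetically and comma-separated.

Base: id=3 (clean) at lev 0.
Iteration 1: rows with depends_on in {3} -> sign (id 4, lev 1), lint (id 6, lev 1), test (id 7, lev 1).
Iteration 2: rows with depends_on in {4,6,7} -> init (id 10, lev 2).
Iteration 3: no rows with depends_on in {10}; recursion stops.

clean, init, lint, sign, test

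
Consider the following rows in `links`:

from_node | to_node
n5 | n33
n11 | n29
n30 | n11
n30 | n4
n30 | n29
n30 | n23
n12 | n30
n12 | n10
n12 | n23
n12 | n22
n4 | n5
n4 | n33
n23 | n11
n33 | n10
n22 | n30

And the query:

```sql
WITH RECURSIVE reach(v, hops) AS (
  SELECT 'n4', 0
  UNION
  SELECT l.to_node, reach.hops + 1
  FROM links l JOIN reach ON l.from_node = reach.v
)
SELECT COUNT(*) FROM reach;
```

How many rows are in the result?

Base: (n4, hops=0).
Iteration 1: edges from {n4} -> (n33, hops=1), (n5, hops=1).
Iteration 2: edges from {n33,n5} -> (n10, hops=2), (n33, hops=2).
Iteration 3: edges from {n10,n33} -> (n10, hops=3).
Iteration 4: no outgoing edges from {n10}; recursion stops.
Total rows emitted: 6.

6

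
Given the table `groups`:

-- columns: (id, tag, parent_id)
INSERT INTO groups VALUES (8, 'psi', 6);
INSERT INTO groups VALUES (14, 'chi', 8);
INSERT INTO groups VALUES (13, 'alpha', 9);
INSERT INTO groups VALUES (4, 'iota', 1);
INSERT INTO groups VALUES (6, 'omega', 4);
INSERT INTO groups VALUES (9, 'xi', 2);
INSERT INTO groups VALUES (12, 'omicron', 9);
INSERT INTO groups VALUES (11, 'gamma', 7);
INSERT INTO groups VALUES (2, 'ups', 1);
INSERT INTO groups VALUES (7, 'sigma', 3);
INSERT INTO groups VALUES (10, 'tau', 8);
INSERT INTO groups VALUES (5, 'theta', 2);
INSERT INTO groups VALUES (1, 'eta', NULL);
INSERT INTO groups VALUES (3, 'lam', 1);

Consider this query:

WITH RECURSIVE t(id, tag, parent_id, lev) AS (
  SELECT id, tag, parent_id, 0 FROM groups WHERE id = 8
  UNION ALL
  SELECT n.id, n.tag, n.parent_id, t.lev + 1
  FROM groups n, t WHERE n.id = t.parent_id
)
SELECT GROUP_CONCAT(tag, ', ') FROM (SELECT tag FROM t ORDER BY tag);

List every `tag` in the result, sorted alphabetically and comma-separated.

eta, iota, omega, psi

Base: id=8 (psi), parent_id=6, lev 0.
Iteration 1: join on id=6 -> omega (id 6, parent_id=4, lev 1).
Iteration 2: join on id=4 -> iota (id 4, parent_id=1, lev 2).
Iteration 3: join on id=1 -> eta (id 1, parent_id=NULL, lev 3).
Iteration 4: parent_id is NULL; no match; recursion stops.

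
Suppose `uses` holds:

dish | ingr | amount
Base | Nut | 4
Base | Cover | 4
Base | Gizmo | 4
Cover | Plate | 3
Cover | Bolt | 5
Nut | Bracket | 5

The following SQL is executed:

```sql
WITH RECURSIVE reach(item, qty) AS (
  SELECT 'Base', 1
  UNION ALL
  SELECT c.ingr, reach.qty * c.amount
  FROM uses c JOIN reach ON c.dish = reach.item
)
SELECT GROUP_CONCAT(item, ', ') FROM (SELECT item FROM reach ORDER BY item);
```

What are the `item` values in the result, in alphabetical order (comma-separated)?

Base: (Base, qty=1).
Iteration 1: components of {Base} -> Cover = 1*4 = 4, Gizmo = 1*4 = 4, Nut = 1*4 = 4.
Iteration 2: components of {Cover,Gizmo,Nut} -> Bolt = 4*5 = 20, Bracket = 4*5 = 20, Plate = 4*3 = 12.
Iteration 3: no further components; recursion stops.

Base, Bolt, Bracket, Cover, Gizmo, Nut, Plate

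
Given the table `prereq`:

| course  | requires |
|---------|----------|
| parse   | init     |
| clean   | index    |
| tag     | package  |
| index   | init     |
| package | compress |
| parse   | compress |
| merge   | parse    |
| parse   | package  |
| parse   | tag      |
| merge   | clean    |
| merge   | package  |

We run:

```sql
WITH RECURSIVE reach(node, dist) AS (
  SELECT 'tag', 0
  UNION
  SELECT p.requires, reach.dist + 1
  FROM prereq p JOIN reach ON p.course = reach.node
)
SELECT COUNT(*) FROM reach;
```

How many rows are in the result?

3

Base: (tag, dist=0).
Iteration 1: edges from {tag} -> (package, dist=1).
Iteration 2: edges from {package} -> (compress, dist=2).
Iteration 3: no outgoing edges from {compress}; recursion stops.
Total rows emitted: 3.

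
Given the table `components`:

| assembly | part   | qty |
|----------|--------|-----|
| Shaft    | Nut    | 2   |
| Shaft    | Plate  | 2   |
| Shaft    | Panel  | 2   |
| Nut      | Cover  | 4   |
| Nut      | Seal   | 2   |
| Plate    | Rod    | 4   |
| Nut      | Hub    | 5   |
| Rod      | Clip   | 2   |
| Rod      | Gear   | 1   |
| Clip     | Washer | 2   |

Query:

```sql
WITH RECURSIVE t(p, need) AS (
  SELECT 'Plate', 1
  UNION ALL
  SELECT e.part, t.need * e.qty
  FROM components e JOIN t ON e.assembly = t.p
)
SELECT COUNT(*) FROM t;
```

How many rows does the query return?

5

Base: (Plate, need=1).
Iteration 1: components of {Plate} -> Rod = 1*4 = 4.
Iteration 2: components of {Rod} -> Clip = 4*2 = 8, Gear = 4*1 = 4.
Iteration 3: components of {Clip,Gear} -> Washer = 8*2 = 16.
Iteration 4: no further components; recursion stops.
Total rows emitted: 5.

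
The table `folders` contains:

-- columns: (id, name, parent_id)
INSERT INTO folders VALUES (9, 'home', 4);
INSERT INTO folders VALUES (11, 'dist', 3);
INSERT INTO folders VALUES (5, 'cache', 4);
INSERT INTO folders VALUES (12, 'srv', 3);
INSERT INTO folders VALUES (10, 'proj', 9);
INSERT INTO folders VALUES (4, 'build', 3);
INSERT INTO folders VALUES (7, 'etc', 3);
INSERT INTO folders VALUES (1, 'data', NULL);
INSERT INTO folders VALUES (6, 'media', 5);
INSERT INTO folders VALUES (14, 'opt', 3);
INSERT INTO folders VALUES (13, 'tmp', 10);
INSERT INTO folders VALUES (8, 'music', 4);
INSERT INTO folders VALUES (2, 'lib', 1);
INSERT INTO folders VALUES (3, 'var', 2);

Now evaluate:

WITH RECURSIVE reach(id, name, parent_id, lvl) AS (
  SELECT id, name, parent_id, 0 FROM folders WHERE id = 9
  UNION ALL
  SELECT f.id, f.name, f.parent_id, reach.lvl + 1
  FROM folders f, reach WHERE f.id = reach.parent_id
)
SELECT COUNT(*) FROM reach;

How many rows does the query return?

5

Base: id=9 (home), parent_id=4, lvl 0.
Iteration 1: join on id=4 -> build (id 4, parent_id=3, lvl 1).
Iteration 2: join on id=3 -> var (id 3, parent_id=2, lvl 2).
Iteration 3: join on id=2 -> lib (id 2, parent_id=1, lvl 3).
Iteration 4: join on id=1 -> data (id 1, parent_id=NULL, lvl 4).
Iteration 5: parent_id is NULL; no match; recursion stops.
Total rows emitted: 5.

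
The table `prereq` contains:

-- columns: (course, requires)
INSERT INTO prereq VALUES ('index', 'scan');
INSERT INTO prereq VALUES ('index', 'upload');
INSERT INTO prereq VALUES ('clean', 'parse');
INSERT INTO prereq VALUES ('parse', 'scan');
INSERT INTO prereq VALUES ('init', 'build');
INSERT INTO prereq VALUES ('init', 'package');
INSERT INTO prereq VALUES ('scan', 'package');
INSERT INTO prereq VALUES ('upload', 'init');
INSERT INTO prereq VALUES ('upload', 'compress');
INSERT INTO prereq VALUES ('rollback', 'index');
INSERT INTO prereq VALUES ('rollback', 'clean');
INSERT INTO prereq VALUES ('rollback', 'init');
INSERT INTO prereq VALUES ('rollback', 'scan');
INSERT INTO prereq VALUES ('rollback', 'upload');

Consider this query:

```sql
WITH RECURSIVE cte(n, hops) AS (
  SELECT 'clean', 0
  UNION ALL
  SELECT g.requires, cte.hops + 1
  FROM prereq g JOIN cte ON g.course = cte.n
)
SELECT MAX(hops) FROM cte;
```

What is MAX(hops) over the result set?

Base: (clean, hops=0).
Iteration 1: edges from {clean} -> (parse, hops=1).
Iteration 2: edges from {parse} -> (scan, hops=2).
Iteration 3: edges from {scan} -> (package, hops=3).
Iteration 4: no outgoing edges from {package}; recursion stops.
hops values: 0, 1, 2, 3; the maximum is 3.

3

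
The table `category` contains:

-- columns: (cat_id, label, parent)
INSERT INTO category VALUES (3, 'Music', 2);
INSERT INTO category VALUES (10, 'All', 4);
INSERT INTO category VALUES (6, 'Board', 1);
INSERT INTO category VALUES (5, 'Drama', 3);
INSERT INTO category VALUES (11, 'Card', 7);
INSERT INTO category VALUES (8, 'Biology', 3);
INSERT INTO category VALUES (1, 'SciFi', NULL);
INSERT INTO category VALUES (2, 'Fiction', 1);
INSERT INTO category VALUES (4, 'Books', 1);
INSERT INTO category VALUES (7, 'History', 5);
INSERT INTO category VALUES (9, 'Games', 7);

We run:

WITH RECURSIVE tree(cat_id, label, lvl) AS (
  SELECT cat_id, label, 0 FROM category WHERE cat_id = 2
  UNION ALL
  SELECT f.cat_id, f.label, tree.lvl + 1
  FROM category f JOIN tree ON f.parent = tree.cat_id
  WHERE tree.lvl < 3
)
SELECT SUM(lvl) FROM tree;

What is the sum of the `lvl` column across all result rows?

Base: cat_id=2 (Fiction) at lvl 0.
Iteration 1: rows with parent in {2} -> Music (id 3, lvl 1).
Iteration 2: rows with parent in {3} -> Drama (id 5, lvl 2), Biology (id 8, lvl 2).
Iteration 3: rows with parent in {5,8} -> History (id 7, lvl 3).
Iteration 4: lvl < 3 fails for all current rows; recursion stops.
SUM(lvl) = 0 + 1 + 2 + 2 + 3 = 8.

8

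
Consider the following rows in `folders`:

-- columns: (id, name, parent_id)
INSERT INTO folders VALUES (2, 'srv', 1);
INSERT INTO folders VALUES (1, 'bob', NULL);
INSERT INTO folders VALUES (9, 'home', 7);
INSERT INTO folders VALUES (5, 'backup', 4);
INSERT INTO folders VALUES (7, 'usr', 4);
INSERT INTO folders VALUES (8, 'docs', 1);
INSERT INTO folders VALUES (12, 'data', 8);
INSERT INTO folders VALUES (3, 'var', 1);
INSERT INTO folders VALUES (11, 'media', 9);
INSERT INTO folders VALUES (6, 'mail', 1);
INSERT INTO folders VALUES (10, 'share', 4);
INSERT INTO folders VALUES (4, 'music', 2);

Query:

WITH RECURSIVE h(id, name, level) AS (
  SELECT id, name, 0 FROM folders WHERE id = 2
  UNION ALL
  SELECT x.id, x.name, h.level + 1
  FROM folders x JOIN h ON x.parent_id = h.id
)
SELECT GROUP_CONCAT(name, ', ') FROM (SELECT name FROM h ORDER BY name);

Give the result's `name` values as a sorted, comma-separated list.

backup, home, media, music, share, srv, usr

Base: id=2 (srv) at level 0.
Iteration 1: rows with parent_id in {2} -> music (id 4, level 1).
Iteration 2: rows with parent_id in {4} -> backup (id 5, level 2), usr (id 7, level 2), share (id 10, level 2).
Iteration 3: rows with parent_id in {5,7,10} -> home (id 9, level 3).
Iteration 4: rows with parent_id in {9} -> media (id 11, level 4).
Iteration 5: no rows with parent_id in {11}; recursion stops.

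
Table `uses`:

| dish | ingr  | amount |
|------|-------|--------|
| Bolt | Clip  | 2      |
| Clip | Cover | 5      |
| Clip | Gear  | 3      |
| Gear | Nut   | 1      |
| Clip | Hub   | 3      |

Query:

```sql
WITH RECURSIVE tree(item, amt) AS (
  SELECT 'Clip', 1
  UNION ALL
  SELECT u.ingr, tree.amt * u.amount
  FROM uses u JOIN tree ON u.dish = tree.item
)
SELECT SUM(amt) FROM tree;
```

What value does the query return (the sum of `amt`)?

Base: (Clip, amt=1).
Iteration 1: components of {Clip} -> Cover = 1*5 = 5, Gear = 1*3 = 3, Hub = 1*3 = 3.
Iteration 2: components of {Cover,Gear,Hub} -> Nut = 3*1 = 3.
Iteration 3: no further components; recursion stops.
SUM(amt) = 1 + 5 + 3 + 3 + 3 = 15.

15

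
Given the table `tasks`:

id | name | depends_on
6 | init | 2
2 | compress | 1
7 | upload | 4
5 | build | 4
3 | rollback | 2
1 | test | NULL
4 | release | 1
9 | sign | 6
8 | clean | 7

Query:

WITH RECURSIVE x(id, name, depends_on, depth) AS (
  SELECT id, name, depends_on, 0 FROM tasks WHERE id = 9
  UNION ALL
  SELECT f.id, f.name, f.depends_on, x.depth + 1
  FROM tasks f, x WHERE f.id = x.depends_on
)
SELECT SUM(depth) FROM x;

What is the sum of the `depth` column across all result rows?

6

Base: id=9 (sign), depends_on=6, depth 0.
Iteration 1: join on id=6 -> init (id 6, depends_on=2, depth 1).
Iteration 2: join on id=2 -> compress (id 2, depends_on=1, depth 2).
Iteration 3: join on id=1 -> test (id 1, depends_on=NULL, depth 3).
Iteration 4: depends_on is NULL; no match; recursion stops.
SUM(depth) = 0 + 1 + 2 + 3 = 6.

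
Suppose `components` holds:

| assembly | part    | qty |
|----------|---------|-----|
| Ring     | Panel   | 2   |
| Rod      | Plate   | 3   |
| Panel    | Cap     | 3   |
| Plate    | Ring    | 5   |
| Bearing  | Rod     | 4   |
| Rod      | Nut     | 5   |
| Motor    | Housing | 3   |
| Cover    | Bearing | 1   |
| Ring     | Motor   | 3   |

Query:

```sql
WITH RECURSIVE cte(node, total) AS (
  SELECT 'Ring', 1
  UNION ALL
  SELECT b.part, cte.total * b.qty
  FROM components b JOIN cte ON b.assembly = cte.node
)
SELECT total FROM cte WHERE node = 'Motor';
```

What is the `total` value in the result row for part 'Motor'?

3

Base: (Ring, total=1).
Iteration 1: components of {Ring} -> Motor = 1*3 = 3, Panel = 1*2 = 2.
Iteration 2: components of {Motor,Panel} -> Cap = 2*3 = 6, Housing = 3*3 = 9.
Iteration 3: no further components; recursion stops.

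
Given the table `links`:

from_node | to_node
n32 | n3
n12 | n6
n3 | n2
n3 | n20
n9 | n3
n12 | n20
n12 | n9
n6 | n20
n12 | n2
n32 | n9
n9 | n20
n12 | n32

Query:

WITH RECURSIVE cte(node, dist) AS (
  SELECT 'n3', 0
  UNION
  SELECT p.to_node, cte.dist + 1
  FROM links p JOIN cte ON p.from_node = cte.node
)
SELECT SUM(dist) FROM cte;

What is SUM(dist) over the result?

Base: (n3, dist=0).
Iteration 1: edges from {n3} -> (n2, dist=1), (n20, dist=1).
Iteration 2: no outgoing edges from {n2,n20}; recursion stops.
SUM(dist) = 0 + 1 + 1 = 2.

2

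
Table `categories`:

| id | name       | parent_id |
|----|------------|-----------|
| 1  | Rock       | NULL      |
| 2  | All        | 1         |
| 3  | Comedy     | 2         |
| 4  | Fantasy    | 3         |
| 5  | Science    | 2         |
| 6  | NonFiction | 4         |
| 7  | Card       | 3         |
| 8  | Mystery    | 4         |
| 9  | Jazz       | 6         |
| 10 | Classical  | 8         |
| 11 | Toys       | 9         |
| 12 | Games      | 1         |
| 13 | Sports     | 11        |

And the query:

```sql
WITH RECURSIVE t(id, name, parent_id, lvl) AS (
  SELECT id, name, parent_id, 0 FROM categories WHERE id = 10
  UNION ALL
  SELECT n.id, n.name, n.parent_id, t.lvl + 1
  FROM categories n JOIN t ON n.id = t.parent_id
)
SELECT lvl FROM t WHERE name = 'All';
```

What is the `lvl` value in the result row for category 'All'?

4

Base: id=10 (Classical), parent_id=8, lvl 0.
Iteration 1: join on id=8 -> Mystery (id 8, parent_id=4, lvl 1).
Iteration 2: join on id=4 -> Fantasy (id 4, parent_id=3, lvl 2).
Iteration 3: join on id=3 -> Comedy (id 3, parent_id=2, lvl 3).
Iteration 4: join on id=2 -> All (id 2, parent_id=1, lvl 4).
Iteration 5: join on id=1 -> Rock (id 1, parent_id=NULL, lvl 5).
Iteration 6: parent_id is NULL; no match; recursion stops.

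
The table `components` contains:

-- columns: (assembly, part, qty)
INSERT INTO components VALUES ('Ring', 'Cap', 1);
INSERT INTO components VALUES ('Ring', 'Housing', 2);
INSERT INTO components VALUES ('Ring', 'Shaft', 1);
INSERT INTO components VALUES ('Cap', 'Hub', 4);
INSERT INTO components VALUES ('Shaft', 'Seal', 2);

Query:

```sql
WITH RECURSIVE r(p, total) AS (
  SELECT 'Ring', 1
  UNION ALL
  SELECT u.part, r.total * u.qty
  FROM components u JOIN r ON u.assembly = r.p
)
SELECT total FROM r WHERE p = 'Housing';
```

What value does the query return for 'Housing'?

2

Base: (Ring, total=1).
Iteration 1: components of {Ring} -> Cap = 1*1 = 1, Housing = 1*2 = 2, Shaft = 1*1 = 1.
Iteration 2: components of {Cap,Housing,Shaft} -> Hub = 1*4 = 4, Seal = 1*2 = 2.
Iteration 3: no further components; recursion stops.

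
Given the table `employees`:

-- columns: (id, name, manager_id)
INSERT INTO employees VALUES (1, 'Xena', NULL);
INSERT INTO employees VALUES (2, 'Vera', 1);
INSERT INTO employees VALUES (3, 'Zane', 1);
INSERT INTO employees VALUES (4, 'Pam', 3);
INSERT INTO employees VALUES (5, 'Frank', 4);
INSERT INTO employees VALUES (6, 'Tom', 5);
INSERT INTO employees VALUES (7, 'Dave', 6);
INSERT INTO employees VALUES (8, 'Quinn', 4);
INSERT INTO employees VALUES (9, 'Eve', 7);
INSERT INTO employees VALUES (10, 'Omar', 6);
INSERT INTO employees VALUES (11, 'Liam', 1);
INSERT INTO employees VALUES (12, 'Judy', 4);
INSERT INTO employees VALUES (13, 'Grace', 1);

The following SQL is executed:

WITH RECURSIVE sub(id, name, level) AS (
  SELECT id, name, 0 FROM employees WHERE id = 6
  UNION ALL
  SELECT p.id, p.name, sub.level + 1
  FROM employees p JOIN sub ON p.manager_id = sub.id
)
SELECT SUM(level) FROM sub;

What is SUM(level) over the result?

4

Base: id=6 (Tom) at level 0.
Iteration 1: rows with manager_id in {6} -> Dave (id 7, level 1), Omar (id 10, level 1).
Iteration 2: rows with manager_id in {7,10} -> Eve (id 9, level 2).
Iteration 3: no rows with manager_id in {9}; recursion stops.
SUM(level) = 0 + 1 + 1 + 2 = 4.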